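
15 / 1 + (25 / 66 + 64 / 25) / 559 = 1064623/70950 = 15.01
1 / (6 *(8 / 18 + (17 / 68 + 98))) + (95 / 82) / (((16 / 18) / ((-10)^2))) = 75946359/582692 = 130.34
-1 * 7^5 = -16807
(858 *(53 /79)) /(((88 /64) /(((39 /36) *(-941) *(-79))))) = 33714148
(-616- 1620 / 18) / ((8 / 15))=-5295/4 = -1323.75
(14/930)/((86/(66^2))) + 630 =4204032/6665 = 630.76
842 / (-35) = -842/35 = -24.06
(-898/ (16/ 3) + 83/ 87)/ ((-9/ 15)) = 582625/2088 = 279.03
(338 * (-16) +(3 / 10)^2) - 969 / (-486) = -43787921/8100 = -5405.92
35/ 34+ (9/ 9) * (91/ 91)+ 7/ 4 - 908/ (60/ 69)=-353743/340 = -1040.42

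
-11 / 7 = -1.57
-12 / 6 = -2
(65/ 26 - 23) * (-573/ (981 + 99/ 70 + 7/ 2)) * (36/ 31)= 14800590/1069717 = 13.84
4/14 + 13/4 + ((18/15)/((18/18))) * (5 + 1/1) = 1503/140 = 10.74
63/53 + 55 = 2978/53 = 56.19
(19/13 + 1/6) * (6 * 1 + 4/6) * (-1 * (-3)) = 1270/39 = 32.56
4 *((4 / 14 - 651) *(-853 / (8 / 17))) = 4718003.93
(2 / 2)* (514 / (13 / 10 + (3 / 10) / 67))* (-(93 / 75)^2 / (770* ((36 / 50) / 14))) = -16547459/1081575 = -15.30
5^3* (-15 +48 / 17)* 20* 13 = -6727500/17 = -395735.29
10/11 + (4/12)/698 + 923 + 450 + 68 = 33212945/23034 = 1441.91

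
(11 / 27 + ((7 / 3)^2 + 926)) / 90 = 2516/243 = 10.35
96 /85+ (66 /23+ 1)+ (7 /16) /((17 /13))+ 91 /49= 1574471/218960 = 7.19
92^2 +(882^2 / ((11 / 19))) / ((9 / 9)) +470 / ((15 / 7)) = 44628218/33 = 1352370.24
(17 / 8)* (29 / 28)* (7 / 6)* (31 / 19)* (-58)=-242.99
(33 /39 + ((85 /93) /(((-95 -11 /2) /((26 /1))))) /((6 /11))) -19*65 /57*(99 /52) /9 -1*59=-184212511/2916108 = -63.17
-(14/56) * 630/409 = -315/818 = -0.39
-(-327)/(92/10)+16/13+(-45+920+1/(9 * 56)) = 137401031/150696 = 911.78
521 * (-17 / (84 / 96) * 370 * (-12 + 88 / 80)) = 285762248/7 = 40823178.29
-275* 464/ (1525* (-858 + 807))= 5104/3111 = 1.64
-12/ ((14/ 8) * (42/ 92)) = -736/49 = -15.02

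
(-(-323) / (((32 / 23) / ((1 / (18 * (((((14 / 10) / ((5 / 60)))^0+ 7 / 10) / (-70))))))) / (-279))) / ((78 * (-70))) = -67735/2496 = -27.14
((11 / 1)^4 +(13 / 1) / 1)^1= 14654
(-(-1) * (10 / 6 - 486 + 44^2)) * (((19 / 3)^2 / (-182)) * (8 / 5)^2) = -773984/945 = -819.03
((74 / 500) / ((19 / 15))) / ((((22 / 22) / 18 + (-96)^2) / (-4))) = -3996/78797275 = 0.00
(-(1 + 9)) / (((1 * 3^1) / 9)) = -30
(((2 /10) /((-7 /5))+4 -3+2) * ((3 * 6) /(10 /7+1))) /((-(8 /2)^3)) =-45/136 = -0.33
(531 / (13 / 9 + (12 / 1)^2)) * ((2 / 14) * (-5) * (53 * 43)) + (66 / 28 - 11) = -109071799/18326 = -5951.75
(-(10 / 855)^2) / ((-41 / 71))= 284/1198881 = 0.00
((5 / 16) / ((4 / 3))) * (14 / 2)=105/64 = 1.64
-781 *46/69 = -520.67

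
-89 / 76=-1.17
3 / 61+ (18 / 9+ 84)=5249/61 = 86.05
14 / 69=0.20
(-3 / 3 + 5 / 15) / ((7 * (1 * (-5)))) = 2/105 = 0.02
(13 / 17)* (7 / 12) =91/204 = 0.45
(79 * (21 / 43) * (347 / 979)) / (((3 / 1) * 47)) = 191891/1978559 = 0.10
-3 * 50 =-150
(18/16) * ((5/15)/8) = 3/64 = 0.05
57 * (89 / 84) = 1691/28 = 60.39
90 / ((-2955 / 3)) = -18/197 = -0.09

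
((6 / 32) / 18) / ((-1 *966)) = -1/92736 = 0.00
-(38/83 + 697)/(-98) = 57889/8134 = 7.12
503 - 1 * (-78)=581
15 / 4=3.75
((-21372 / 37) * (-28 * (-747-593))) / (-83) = 801877440/3071 = 261112.81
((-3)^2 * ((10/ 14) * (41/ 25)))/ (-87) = -123/1015 = -0.12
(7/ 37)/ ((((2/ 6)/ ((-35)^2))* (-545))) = -5145/4033 = -1.28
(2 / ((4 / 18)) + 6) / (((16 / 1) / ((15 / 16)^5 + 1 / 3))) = 16633505/16777216 = 0.99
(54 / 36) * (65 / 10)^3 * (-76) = -125229/4 = -31307.25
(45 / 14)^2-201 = -37371/196 = -190.67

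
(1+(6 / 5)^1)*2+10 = 14.40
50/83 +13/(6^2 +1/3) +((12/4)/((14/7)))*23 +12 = 858745/18094 = 47.46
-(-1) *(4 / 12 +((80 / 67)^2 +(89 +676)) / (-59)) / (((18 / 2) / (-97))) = 975490588/7150977 = 136.41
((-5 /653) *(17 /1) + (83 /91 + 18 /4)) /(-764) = -627735/90798344 = -0.01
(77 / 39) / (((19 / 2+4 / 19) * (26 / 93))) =0.73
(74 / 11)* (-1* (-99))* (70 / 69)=15540/23 = 675.65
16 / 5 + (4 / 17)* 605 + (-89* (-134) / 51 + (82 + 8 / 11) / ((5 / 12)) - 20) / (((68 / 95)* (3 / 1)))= 96589777/286110 = 337.60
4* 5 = 20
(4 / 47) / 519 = 4/24393 = 0.00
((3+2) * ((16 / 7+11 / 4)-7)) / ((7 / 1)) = -275/196 = -1.40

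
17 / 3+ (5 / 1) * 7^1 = 122/3 = 40.67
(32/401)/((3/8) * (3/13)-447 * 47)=-3328/876155727 = 0.00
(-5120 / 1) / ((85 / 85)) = -5120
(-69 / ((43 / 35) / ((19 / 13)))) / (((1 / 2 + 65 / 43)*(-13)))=91770/29237 = 3.14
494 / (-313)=-494/313 = -1.58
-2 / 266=-1/133 = -0.01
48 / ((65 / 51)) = 2448/65 = 37.66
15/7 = 2.14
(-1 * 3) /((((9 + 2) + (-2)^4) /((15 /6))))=-0.28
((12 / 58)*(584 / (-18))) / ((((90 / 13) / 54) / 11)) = -83512/145 = -575.94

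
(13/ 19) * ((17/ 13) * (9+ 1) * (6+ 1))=1190/19 = 62.63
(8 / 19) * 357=150.32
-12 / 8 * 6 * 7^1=-63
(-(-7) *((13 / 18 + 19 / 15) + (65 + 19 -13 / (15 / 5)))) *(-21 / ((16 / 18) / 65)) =-14043939/16 = -877746.19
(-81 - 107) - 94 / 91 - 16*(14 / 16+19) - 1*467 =-88637/91 = -974.03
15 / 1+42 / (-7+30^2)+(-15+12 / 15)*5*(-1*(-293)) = -18563642/893 = -20787.95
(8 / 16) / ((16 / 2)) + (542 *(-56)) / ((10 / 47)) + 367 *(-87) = -13966667/80 = -174583.34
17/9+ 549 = 4958/9 = 550.89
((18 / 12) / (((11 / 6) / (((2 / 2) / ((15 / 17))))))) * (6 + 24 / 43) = 14382/2365 = 6.08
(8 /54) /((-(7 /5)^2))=-100/1323 = -0.08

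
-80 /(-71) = 80/71 = 1.13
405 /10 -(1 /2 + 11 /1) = 29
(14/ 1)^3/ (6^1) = 1372/3 = 457.33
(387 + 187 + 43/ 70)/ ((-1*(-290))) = 1387/700 = 1.98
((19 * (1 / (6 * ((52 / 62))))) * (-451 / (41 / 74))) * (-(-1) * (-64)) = 7671136/39 = 196695.79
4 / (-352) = -1/88 = -0.01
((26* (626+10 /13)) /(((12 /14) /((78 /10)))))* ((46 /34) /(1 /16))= 272860224/85 = 3210120.28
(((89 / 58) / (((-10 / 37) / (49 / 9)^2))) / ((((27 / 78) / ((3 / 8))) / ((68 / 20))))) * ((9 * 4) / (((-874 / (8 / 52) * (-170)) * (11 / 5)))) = -7906493/752776200 = -0.01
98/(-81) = -98/81 = -1.21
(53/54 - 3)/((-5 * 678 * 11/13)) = 1417/2013660 = 0.00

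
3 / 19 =0.16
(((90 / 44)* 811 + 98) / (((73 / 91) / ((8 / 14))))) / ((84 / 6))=89.39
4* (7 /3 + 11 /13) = 12.72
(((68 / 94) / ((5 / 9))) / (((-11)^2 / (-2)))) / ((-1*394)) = 306/5601695 = 0.00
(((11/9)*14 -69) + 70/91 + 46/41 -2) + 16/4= -230245/4797 = -48.00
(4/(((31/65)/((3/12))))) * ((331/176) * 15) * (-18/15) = -70.98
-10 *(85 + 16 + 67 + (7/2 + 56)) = -2275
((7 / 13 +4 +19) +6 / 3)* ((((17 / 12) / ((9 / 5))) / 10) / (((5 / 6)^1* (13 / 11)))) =15521/7605 = 2.04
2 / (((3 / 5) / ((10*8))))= 800/3 = 266.67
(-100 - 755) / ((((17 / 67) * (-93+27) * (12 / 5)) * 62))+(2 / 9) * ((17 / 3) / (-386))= 164263291/483330672 = 0.34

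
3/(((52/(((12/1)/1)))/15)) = 135/13 = 10.38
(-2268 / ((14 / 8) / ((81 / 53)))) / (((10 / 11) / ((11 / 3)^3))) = -28462104/265 = -107404.17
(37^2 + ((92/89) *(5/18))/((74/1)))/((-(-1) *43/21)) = 284012176/424797 = 668.58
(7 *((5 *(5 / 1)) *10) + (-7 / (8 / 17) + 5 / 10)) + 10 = 13965/8 = 1745.62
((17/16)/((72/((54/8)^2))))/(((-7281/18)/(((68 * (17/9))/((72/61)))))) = -299693/1656832 = -0.18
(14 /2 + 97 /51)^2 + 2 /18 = 206405/2601 = 79.36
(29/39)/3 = 29/117 = 0.25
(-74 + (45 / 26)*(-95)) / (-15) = 6199/390 = 15.89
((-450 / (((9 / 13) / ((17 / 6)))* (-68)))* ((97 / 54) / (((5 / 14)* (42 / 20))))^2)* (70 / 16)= 107027375/157464 = 679.69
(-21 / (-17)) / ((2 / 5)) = 105/34 = 3.09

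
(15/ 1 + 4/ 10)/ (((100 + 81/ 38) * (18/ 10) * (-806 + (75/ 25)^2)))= -2926/27838413 = 0.00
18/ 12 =3/2 = 1.50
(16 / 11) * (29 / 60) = 116/165 = 0.70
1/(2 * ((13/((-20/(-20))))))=1/26 = 0.04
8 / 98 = 4/49 = 0.08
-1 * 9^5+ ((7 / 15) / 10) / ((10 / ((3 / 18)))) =-531440993/9000 = -59049.00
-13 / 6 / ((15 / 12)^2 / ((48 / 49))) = -1664/1225 = -1.36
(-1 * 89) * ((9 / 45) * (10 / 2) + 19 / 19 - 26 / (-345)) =-63724/345 = -184.71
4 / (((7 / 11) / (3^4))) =3564/7 = 509.14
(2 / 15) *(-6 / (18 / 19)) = -38/45 = -0.84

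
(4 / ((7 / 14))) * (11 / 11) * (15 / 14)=60/7 = 8.57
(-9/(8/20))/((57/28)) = -210/19 = -11.05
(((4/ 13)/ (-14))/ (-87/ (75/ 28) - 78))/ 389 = 25/48886019 = 0.00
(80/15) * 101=1616/3 = 538.67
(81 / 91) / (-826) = -81/75166 = 0.00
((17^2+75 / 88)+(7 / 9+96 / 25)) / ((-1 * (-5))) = 5830507/99000 = 58.89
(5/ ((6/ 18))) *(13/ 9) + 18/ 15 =343/15 = 22.87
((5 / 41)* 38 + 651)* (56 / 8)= 188167/41 = 4589.44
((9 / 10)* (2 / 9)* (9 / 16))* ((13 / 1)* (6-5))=117/80 = 1.46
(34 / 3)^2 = 1156/9 = 128.44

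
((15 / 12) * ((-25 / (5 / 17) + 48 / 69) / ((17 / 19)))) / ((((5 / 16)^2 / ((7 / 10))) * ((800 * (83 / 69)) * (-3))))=257887/881875 = 0.29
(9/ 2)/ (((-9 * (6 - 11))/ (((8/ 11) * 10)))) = 8/11 = 0.73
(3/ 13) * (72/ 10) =108/65 = 1.66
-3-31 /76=-259/76 = -3.41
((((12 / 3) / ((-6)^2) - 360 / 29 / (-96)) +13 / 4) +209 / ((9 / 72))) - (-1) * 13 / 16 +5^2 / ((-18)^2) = 63005069/37584 = 1676.38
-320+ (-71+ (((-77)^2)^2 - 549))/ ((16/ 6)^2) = 316351309/64 = 4942989.20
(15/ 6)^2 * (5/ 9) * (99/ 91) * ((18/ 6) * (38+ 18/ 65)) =513150/1183 = 433.77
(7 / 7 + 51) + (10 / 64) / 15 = 4993/96 = 52.01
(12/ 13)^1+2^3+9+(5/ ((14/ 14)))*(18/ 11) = 26.10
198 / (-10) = -99/5 = -19.80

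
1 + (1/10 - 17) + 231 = 2151/10 = 215.10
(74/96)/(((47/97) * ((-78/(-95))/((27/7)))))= 7.47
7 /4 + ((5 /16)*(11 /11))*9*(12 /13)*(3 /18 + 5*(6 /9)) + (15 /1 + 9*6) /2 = 4715/104 = 45.34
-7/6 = -1.17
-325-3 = -328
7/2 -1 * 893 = -889.50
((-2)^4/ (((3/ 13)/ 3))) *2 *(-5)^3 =-52000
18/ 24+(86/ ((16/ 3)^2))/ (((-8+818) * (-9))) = 77717/103680 = 0.75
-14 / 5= -2.80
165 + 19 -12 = 172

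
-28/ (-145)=0.19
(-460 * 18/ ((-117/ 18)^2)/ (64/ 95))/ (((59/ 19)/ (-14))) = 13077225/9971 = 1311.53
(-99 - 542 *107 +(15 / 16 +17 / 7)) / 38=-6506039/4256 = -1528.67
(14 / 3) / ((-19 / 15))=-70/19 = -3.68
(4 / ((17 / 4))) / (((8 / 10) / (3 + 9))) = 240/17 = 14.12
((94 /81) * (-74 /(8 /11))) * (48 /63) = -89.97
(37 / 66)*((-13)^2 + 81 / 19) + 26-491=-367.87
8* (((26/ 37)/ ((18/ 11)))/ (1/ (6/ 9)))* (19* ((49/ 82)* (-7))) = -7455448/40959 = -182.02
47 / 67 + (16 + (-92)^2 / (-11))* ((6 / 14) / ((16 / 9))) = -133349/737 = -180.93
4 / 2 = 2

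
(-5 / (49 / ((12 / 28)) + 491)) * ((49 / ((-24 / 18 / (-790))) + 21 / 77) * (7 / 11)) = -67065705/439472 = -152.61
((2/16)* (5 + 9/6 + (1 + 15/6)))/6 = 5/24 = 0.21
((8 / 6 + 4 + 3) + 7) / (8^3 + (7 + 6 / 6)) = 23/780 = 0.03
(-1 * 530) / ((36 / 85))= -22525/18 = -1251.39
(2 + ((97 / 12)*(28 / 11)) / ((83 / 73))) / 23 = 55045/62997 = 0.87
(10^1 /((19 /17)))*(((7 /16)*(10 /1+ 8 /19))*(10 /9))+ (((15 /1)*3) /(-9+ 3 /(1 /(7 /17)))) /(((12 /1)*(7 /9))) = 19882435/444752 = 44.70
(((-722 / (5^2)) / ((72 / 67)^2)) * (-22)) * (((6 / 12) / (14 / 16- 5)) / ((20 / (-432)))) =1620529/1125 = 1440.47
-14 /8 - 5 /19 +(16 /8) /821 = -125461/62396 = -2.01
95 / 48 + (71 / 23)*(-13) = -42119/1104 = -38.15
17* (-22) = -374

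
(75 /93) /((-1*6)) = -25/186 = -0.13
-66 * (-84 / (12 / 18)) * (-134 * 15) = -16715160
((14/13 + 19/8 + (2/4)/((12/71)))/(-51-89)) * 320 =-4000/273 = -14.65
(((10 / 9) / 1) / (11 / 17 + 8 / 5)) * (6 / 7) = 1700/4011 = 0.42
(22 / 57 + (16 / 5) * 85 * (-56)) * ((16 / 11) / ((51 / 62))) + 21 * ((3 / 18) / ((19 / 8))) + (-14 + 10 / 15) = -861635620/31977 = -26945.48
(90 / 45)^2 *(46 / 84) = 46/21 = 2.19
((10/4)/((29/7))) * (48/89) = 840/2581 = 0.33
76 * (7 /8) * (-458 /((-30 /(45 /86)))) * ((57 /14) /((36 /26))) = 1074697/688 = 1562.06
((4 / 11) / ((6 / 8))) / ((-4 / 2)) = -8/33 = -0.24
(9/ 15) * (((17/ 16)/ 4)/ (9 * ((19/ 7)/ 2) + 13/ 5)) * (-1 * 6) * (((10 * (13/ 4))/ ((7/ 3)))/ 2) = -0.45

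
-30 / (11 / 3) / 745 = -0.01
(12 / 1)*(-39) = -468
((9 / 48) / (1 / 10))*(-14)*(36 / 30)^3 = -1134/25 = -45.36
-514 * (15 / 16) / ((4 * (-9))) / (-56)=-1285/5376 = -0.24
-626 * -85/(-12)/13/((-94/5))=133025/7332 = 18.14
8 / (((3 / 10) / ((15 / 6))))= 200/3 = 66.67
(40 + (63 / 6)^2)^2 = 22575.06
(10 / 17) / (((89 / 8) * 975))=16/295035 = 0.00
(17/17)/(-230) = -1/230 = 0.00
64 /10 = 32/5 = 6.40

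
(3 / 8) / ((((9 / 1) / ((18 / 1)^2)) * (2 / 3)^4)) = 2187/32 = 68.34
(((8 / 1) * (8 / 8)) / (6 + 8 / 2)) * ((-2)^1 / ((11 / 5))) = -8/11 = -0.73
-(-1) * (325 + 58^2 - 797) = 2892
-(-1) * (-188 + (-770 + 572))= -386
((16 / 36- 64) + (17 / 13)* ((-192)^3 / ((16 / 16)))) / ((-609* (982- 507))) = 43316972/1353807 = 32.00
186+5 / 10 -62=249/2 = 124.50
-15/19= -0.79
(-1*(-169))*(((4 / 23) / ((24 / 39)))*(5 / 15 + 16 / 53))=221897/7314 = 30.34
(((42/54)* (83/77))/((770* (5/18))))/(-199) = -83/4213825 = 0.00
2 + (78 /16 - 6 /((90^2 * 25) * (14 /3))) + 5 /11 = 7.33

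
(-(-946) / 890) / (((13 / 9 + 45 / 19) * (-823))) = -80883/238785220 = 0.00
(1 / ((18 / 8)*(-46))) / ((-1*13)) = 2/2691 = 0.00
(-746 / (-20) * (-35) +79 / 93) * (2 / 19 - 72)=165740195/1767 = 93797.51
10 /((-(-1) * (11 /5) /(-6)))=-27.27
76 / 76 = 1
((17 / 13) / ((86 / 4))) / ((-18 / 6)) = -34/1677 = -0.02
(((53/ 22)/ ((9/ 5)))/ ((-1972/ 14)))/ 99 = -1855/19327572 = 0.00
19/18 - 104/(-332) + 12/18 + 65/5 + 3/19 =431279/28386 = 15.19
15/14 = 1.07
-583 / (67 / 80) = -46640/67 = -696.12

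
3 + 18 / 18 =4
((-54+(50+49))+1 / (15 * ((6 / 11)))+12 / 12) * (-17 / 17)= -4151/90 = -46.12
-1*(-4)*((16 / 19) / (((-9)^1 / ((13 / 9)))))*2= -1.08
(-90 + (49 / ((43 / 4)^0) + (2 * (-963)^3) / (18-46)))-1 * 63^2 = 893000207/14 = 63785729.07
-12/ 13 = -0.92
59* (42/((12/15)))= 6195/2 = 3097.50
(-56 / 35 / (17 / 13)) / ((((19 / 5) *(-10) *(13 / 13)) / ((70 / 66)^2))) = 12740/351747 = 0.04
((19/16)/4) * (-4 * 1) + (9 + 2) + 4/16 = 161/16 = 10.06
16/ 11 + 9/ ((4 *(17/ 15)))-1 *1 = 1825/748 = 2.44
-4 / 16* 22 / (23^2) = -11/1058 = -0.01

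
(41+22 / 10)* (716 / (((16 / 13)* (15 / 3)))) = 5026.32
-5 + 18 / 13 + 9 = 70/13 = 5.38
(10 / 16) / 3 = 5/24 = 0.21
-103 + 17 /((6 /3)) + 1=-187/2 = -93.50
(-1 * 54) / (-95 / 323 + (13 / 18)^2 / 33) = 9815256/50587 = 194.03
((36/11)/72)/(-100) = -1/2200 = 0.00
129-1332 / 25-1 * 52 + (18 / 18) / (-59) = 34962/1475 = 23.70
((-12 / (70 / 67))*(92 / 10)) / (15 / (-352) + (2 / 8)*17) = -6509184/259175 = -25.12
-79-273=-352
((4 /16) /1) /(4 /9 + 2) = 9/88 = 0.10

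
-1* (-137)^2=-18769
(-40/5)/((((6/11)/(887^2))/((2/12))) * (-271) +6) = -34617836/25958499 = -1.33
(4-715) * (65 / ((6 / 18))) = -138645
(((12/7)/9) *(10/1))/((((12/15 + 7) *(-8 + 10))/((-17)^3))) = -491300/819 = -599.88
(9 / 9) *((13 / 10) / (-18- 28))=-13/460 = -0.03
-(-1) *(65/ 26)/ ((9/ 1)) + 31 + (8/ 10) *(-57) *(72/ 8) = -34121/90 = -379.12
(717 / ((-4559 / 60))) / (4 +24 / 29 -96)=311895/3013499 = 0.10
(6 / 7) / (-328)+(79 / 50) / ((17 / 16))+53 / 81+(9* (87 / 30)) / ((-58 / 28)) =-413426899/39519900 = -10.46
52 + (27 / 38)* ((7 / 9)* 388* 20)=82468/19 = 4340.42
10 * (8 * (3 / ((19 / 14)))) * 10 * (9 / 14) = 21600/19 = 1136.84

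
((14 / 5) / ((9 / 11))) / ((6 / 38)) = 2926/135 = 21.67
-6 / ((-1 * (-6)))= -1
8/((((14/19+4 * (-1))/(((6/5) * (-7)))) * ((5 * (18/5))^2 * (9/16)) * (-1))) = -4256/37665 = -0.11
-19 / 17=-1.12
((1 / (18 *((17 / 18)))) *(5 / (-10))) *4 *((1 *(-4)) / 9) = 8/153 = 0.05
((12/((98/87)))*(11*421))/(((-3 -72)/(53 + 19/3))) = -47810444/1225 = -39028.93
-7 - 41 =-48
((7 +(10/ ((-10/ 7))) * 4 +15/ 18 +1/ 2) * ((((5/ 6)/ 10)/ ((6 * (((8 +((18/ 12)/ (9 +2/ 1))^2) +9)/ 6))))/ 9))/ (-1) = 7139/667197 = 0.01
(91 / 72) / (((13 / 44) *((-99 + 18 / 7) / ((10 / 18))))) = -539/21870 = -0.02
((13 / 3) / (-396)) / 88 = -13/104544 = 0.00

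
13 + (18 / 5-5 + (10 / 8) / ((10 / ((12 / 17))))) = 1987/170 = 11.69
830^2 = 688900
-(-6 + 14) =-8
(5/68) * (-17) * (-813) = 4065/4 = 1016.25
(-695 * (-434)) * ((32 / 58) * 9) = 43434720/29 = 1497748.97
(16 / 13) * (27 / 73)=432/949 = 0.46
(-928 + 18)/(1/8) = -7280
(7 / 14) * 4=2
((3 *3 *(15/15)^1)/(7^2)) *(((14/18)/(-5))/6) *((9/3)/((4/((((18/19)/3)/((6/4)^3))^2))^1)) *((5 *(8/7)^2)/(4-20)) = 128/10029663 = 0.00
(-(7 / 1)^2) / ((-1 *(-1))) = -49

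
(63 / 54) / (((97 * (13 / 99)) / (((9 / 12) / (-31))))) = -693/312728 = 0.00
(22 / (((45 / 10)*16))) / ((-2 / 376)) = -517/9 = -57.44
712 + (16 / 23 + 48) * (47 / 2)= 1856.35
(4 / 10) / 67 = 2/335 = 0.01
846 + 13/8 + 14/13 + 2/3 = 265003/312 = 849.37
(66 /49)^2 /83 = 4356/199283 = 0.02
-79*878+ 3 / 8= -554893/8 = -69361.62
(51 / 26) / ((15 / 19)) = 323/130 = 2.48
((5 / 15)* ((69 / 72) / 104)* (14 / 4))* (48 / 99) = 161/30888 = 0.01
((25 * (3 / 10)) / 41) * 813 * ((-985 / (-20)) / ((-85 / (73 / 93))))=-11691753/172856 = -67.64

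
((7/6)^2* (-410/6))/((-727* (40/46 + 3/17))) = 3927595/32113044 = 0.12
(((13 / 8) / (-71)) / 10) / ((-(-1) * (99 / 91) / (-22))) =1183/25560 = 0.05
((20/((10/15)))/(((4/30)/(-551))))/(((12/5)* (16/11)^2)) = -25001625/1024 = -24415.65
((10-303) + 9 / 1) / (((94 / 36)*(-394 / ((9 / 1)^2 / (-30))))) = -34506/46295 = -0.75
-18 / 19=-0.95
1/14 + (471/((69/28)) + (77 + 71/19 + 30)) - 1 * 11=1779963/6118 = 290.94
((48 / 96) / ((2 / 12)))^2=9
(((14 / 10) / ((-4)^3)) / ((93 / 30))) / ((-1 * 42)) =1/5952 = 0.00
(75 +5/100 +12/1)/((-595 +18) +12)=-1741/11300 = -0.15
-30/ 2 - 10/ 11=-175/11 = -15.91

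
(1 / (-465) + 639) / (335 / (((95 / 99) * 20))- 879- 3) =-22582184/30553011 = -0.74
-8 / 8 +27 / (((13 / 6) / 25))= 4037/13 = 310.54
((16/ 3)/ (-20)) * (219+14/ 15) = -13196/225 = -58.65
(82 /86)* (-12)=-492/43 = -11.44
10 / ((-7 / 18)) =-180/7 = -25.71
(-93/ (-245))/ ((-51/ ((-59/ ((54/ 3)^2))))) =1829/1349460 = 0.00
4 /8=1/2 = 0.50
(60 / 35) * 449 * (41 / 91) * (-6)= -1325448/637 = -2080.77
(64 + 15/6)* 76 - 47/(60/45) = 20075/4 = 5018.75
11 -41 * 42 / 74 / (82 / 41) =-47/74 = -0.64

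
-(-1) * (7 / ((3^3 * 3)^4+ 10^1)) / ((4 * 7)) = 1/172186924 = 0.00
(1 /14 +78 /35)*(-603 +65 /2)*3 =-78729/20 = -3936.45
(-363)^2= 131769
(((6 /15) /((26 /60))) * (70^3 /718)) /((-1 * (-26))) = 1029000/60671 = 16.96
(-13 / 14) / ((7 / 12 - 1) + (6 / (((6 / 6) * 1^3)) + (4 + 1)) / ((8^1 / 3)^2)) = -1248/1519 = -0.82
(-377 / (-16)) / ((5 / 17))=6409/80 = 80.11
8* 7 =56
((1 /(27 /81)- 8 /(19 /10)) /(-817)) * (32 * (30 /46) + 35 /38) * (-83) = -1580735/589874 = -2.68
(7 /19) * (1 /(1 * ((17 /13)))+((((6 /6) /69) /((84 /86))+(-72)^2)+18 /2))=13467197/7038 = 1913.50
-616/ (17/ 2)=-1232/17 = -72.47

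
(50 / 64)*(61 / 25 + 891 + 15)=22711/32 = 709.72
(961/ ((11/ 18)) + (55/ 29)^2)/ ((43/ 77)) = 102066251/36163 = 2822.39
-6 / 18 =-1/3 = -0.33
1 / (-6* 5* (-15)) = 1/450 = 0.00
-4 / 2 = -2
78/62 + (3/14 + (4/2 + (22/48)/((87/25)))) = 1632983/453096 = 3.60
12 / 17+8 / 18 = 176/153 = 1.15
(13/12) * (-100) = -325/3 = -108.33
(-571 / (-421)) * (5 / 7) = 2855/2947 = 0.97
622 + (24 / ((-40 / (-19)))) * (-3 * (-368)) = 66038/5 = 13207.60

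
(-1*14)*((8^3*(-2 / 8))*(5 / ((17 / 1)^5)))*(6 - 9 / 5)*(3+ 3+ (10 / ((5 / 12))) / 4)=451584/1419857 = 0.32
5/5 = 1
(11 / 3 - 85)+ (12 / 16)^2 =-3877/48 = -80.77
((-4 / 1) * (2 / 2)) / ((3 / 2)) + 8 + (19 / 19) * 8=40/3 = 13.33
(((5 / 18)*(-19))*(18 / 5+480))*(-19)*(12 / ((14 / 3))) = 872898/7 = 124699.71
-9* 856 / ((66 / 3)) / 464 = -963/1276 = -0.75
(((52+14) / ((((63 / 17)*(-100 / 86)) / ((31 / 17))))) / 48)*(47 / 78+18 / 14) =-15117553/13759200 = -1.10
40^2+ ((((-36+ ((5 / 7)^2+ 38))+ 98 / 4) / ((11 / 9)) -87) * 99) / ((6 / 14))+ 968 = -173937/14 = -12424.07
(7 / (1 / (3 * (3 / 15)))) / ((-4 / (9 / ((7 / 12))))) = -81/5 = -16.20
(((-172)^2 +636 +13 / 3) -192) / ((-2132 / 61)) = -5495917/6396 = -859.27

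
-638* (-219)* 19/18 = 442453/3 = 147484.33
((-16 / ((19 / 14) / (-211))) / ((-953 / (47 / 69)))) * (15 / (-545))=2221408/45394249 = 0.05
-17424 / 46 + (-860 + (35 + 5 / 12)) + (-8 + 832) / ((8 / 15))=94291/276 = 341.63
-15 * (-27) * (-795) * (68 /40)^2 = -3722031/4 = -930507.75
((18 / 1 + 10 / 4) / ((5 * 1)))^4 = 2825761/10000 = 282.58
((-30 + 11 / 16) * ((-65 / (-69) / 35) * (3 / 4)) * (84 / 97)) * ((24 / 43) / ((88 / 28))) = -384111/4221052 = -0.09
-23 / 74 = -0.31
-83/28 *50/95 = -1.56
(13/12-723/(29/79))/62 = -685027/21576 = -31.75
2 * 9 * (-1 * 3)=-54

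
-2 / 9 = -0.22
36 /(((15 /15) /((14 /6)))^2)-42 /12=385/2 = 192.50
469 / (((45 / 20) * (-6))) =-938/27 = -34.74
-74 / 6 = -12.33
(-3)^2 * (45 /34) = 405/34 = 11.91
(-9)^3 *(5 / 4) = -3645/4 = -911.25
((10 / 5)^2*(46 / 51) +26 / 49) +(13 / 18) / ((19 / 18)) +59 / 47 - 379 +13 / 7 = -828070966/2231607 = -371.06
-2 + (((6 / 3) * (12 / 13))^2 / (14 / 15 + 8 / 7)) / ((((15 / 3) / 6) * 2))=-18698/18421 = -1.02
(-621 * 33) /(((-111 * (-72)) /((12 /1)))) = -2277/74 = -30.77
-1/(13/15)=-1.15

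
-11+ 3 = -8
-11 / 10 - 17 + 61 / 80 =-17.34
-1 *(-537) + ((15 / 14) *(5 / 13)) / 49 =4789041/8918 = 537.01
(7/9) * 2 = 14/9 = 1.56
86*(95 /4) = 4085/2 = 2042.50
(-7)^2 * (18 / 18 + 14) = 735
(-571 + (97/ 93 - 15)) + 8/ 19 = -1032875/1767 = -584.54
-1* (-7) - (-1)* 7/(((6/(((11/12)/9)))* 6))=27293/3888 = 7.02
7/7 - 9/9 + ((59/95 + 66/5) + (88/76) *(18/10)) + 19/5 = 1872/95 = 19.71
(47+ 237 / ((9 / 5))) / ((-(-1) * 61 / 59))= 31624/183 = 172.81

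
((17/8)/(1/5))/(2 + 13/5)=425/184 = 2.31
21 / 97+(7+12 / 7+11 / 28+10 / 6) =89549/8148 = 10.99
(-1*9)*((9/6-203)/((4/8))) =3627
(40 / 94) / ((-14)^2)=5/2303 = 0.00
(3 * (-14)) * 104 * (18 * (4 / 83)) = -314496/83 = -3789.11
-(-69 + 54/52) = 1767/26 = 67.96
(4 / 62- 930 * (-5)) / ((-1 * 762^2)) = -36038/4499991 = -0.01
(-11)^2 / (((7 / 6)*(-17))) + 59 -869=-97116/119 = -816.10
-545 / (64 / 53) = -28885/64 = -451.33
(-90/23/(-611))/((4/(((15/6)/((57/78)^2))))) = 2925/390241 = 0.01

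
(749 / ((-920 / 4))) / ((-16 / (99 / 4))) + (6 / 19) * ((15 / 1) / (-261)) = 40710001/8110720 = 5.02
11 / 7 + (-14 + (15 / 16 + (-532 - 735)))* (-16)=143378/7 = 20482.57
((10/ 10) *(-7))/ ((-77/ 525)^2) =-39375/121 = -325.41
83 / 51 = 1.63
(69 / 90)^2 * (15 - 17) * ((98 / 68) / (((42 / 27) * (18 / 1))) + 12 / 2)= -435367/61200 = -7.11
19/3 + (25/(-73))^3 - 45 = -45172847/1167051 = -38.71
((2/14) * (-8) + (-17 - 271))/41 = -2024/287 = -7.05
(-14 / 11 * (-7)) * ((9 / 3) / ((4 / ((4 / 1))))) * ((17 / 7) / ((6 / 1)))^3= 4913/2772 = 1.77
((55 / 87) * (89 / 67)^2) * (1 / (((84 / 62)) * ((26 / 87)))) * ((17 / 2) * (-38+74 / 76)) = -867.08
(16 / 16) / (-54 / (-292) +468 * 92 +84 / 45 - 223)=2190/93808763 = 0.00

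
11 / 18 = 0.61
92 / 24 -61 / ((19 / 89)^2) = -2890783/2166 = -1334.62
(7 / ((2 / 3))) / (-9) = -7/6 = -1.17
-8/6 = -4/3 = -1.33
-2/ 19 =-0.11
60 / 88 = 15/22 = 0.68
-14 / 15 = -0.93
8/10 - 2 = -6/5 = -1.20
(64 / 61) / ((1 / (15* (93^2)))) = 8303040/61 = 136115.41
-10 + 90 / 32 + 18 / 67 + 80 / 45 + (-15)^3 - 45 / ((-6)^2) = -32623661/9648 = -3381.39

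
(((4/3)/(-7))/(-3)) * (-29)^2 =53.40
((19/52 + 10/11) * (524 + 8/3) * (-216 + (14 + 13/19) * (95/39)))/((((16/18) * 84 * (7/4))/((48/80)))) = -36800649/66248 = -555.50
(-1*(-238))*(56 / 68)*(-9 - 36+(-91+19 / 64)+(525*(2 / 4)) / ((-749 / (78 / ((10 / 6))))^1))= -51039135/1712 = -29812.58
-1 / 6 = -0.17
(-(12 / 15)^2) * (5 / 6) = -8/15 = -0.53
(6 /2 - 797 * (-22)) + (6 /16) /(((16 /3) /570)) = 1124933/64 = 17577.08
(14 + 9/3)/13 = 17/13 = 1.31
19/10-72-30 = -1001/10 = -100.10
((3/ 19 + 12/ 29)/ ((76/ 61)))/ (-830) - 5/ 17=-34822411/118174072 = -0.29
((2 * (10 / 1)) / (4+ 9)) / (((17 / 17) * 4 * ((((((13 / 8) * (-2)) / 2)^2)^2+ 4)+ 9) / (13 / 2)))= 10240/81809 = 0.13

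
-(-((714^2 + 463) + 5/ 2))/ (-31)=-1020523/62 = -16460.05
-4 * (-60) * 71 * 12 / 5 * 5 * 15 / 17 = 3067200/17 = 180423.53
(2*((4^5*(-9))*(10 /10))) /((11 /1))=-18432/11 = -1675.64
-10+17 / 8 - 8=-15.88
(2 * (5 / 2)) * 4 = 20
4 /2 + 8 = 10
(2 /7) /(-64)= -1/224 = 0.00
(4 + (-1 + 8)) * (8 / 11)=8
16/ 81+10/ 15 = 70/81 = 0.86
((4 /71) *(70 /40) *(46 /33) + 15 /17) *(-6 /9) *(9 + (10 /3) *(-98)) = 77419814/358479 = 215.97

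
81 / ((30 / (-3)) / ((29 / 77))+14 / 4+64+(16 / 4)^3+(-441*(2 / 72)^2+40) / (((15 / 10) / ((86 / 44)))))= 11162448/21584329 = 0.52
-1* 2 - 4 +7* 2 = 8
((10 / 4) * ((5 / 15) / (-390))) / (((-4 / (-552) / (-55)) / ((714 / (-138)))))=-6545/78 = -83.91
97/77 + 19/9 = 2336/693 = 3.37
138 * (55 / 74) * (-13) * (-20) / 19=986700/703 = 1403.56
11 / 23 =0.48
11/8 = 1.38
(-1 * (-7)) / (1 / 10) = 70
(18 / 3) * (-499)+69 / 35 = -104721/35 = -2992.03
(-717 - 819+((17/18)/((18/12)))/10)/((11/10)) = -414703/297 = -1396.31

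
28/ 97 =0.29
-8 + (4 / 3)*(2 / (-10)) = -124/15 = -8.27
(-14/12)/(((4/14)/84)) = -343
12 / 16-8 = -29/4 = -7.25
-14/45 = -0.31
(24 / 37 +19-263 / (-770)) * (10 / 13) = 569521/37037 = 15.38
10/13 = 0.77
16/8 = 2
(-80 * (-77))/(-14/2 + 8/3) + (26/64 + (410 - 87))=-456823/416 = -1098.13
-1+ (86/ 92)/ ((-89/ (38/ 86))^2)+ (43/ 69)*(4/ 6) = -82422677/141009642 = -0.58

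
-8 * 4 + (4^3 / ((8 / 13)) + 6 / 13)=942/13 = 72.46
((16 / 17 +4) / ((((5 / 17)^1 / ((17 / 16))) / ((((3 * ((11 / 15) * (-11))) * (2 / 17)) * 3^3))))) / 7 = -9801/50 = -196.02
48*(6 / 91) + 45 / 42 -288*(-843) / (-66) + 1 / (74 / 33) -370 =-149772563/37037 = -4043.86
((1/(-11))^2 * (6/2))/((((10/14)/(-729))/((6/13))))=-91854/7865 = -11.68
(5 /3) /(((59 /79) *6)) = 395/1062 = 0.37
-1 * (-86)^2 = -7396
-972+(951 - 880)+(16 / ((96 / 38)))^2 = -7748/9 = -860.89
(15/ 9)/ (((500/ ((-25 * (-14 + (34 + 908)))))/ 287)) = -66584/3 = -22194.67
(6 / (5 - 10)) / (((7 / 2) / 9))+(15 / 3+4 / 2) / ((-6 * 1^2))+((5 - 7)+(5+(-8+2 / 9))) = -9.03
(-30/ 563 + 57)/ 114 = 10687/21394 = 0.50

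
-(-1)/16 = 1/16 = 0.06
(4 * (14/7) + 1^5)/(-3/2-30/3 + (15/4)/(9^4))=-78732/100597 = -0.78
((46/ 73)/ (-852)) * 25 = -575/31098 = -0.02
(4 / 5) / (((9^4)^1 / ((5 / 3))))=4/19683 = 0.00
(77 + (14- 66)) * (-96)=-2400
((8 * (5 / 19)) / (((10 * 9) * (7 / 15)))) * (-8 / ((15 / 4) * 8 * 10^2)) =-4/29925 = 0.00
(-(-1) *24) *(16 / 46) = 8.35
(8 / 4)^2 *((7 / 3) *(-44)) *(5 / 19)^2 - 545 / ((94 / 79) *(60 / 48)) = -20099026/50901 = -394.87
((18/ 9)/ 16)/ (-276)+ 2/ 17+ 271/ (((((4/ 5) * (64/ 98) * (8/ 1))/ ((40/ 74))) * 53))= 458418187/588864768 = 0.78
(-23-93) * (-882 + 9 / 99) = 1125316/11 = 102301.45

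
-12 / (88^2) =-3/1936 = 0.00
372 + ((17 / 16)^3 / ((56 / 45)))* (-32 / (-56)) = 149544861/401408 = 372.55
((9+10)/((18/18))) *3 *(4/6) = 38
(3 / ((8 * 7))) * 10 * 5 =75/28 = 2.68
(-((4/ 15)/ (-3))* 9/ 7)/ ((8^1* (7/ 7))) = 0.01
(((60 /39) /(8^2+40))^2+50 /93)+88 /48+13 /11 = 138415131/38957204 = 3.55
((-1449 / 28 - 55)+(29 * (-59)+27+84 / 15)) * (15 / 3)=-35703/4 = -8925.75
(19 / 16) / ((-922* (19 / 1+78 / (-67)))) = -1273/17628640 = 0.00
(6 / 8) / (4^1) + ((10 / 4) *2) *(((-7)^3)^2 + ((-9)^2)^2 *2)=10461683/16 = 653855.19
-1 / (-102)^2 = -1/10404 = 0.00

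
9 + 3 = 12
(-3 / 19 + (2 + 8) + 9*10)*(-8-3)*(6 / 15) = -41734/95 = -439.31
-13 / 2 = -6.50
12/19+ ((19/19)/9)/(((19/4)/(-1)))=104/171 = 0.61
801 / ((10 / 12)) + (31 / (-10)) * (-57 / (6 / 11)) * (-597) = -3848739/20 = -192436.95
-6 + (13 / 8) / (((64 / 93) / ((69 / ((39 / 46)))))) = 47661/256 = 186.18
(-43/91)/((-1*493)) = 43/44863 = 0.00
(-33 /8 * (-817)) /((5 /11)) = 296571/40 = 7414.28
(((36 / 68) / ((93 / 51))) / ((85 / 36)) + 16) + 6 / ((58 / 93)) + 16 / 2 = 2578521/76415 = 33.74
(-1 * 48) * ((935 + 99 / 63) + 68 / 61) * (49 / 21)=-6406272/61 = -105020.85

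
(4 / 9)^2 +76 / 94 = 3830/3807 = 1.01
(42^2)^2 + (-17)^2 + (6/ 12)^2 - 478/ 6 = 37342867/12 = 3111905.58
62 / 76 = 31/38 = 0.82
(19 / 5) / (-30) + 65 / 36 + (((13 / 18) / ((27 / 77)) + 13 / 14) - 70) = -11113121/170100 = -65.33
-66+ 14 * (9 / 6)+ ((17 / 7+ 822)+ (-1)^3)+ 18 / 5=27371/35 = 782.03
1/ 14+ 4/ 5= 61/70 = 0.87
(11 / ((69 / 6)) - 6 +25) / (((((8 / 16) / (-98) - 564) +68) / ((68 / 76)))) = -1529388/42483829 = -0.04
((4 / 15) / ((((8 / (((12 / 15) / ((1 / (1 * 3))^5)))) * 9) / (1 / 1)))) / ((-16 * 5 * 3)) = -3/1000 = 0.00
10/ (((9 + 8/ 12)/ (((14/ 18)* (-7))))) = -490/87 = -5.63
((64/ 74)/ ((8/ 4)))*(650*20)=5621.62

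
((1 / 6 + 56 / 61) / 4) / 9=397/13176 = 0.03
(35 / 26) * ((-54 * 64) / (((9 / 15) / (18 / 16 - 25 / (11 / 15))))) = 36552600/143 = 255612.59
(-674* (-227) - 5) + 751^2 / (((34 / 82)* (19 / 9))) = 257533108/323 = 797316.12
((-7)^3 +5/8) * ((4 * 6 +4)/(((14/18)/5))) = -123255/2 = -61627.50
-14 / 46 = -7/23 = -0.30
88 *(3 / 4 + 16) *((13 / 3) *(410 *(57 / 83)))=149271980/83 = 1798457.59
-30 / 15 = -2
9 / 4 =2.25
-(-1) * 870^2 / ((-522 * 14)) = -725/7 = -103.57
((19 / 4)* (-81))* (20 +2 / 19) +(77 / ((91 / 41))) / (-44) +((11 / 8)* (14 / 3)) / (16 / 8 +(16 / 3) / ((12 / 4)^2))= -4021583/520 = -7733.81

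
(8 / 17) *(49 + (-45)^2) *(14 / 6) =6832/3 = 2277.33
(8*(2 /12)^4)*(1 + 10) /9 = 11/1458 = 0.01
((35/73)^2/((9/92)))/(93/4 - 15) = 450800/1582713 = 0.28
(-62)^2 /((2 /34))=65348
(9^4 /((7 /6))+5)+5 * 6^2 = 40661/7 = 5808.71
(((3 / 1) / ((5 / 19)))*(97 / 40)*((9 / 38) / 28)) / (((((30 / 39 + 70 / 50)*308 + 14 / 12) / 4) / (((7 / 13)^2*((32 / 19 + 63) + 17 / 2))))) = 21850317/736830640 = 0.03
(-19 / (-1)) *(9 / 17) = 171/17 = 10.06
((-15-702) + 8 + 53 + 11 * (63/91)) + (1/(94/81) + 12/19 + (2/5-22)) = -77605159/116090 = -668.49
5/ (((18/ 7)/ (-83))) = -2905/18 = -161.39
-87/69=-29/23 = -1.26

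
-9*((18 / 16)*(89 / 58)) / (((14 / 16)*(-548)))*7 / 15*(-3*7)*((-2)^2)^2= -5.08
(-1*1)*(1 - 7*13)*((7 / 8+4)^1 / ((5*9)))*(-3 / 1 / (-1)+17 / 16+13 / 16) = 1521/32 = 47.53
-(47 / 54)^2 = -2209/2916 = -0.76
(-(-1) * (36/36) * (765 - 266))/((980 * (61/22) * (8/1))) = 5489/239120 = 0.02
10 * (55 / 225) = 22/9 = 2.44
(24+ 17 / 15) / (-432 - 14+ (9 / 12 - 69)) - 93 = -2871023/30855 = -93.05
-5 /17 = -0.29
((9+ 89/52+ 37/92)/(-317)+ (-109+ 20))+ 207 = 117.96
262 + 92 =354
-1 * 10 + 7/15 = -143/15 = -9.53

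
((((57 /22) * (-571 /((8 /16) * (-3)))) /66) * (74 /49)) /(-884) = -0.03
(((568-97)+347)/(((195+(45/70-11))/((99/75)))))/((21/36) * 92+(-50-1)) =25767/11750 = 2.19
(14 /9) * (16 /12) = 56/27 = 2.07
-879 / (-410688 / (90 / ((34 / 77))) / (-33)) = -11167695/775744 = -14.40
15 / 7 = 2.14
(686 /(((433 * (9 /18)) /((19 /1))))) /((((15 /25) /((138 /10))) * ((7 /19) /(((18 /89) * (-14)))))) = -410101776/38537 = -10641.77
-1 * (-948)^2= -898704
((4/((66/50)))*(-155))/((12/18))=-7750/11 = -704.55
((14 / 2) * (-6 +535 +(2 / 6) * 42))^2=14447601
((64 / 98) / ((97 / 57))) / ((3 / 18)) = 10944/4753 = 2.30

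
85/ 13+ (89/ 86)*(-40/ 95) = 64817/10621 = 6.10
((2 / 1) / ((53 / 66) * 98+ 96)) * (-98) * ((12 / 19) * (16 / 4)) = -310464/109535 = -2.83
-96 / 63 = -32/21 = -1.52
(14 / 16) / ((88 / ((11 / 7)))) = 1/64 = 0.02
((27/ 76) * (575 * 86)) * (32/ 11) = 10681200/209 = 51106.22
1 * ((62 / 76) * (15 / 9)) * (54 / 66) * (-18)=-4185/209 = -20.02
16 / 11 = 1.45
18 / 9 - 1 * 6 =-4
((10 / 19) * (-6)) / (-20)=0.16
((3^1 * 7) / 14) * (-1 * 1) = -3/2 = -1.50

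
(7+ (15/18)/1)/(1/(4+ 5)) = 141/2 = 70.50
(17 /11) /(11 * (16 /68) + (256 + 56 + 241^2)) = 289/10919975 = 0.00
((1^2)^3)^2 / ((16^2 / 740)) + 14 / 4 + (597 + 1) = 38681/64 = 604.39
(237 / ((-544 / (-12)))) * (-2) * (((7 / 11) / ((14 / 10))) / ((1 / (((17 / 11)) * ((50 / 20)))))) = -17775/968 = -18.36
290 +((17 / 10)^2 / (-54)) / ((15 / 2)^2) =88087211/303750 = 290.00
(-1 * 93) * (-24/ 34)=1116/17 = 65.65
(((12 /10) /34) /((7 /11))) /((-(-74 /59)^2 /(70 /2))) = -114873/93092 = -1.23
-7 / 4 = -1.75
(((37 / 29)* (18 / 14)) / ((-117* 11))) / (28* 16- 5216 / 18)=-333/41337296 = 0.00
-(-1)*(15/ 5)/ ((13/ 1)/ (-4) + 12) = 12/35 = 0.34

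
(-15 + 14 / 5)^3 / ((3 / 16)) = -3631696/375 = -9684.52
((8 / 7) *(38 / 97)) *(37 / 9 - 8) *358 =-544160/873 = -623.32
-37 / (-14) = 37/14 = 2.64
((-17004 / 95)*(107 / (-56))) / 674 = 454857/896420 = 0.51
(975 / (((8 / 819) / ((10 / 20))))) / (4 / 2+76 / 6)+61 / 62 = 3403.79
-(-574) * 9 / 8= 2583/4 = 645.75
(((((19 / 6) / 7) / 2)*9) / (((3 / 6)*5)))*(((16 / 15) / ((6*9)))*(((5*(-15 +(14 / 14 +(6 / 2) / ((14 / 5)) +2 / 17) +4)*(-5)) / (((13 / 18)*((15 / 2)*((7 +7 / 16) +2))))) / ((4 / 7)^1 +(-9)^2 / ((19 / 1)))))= 10766464/751014355 = 0.01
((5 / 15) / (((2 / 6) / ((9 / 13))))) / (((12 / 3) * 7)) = 9/364 = 0.02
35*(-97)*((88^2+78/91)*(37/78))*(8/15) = -778296184/117 = -6652104.14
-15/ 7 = -2.14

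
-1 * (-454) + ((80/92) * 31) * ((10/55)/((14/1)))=454.35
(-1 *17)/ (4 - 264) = 17/260 = 0.07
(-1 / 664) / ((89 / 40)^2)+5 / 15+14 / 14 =2629172/1972329 = 1.33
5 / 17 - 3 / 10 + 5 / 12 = 419/1020 = 0.41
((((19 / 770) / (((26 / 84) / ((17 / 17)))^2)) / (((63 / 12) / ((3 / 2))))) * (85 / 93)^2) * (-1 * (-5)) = 0.31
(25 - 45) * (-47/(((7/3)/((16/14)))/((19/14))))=214320/343 = 624.84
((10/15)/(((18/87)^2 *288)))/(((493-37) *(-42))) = -841/297851904 = 0.00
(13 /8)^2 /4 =169/256 = 0.66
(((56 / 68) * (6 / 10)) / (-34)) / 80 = -21/115600 = 0.00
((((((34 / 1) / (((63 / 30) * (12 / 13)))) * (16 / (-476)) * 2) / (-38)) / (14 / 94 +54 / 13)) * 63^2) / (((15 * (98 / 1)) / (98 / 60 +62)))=15163187/12237995 = 1.24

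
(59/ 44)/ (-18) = -59/792 = -0.07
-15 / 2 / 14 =-15/28 = -0.54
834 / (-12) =-139/2 = -69.50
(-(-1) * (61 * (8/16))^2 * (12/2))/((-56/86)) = -480009/56 = -8571.59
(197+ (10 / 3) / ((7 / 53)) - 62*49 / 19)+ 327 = 155348/399 = 389.34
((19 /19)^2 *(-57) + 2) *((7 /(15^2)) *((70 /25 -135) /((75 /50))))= 101794/675 = 150.81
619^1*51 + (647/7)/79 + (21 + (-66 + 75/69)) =400982462/12719 = 31526.26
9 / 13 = 0.69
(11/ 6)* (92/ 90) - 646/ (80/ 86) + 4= -371831/540 = -688.58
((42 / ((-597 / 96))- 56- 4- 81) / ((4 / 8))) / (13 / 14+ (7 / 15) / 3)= -37047780/135917 = -272.58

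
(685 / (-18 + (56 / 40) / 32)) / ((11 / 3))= -328800/31603 = -10.40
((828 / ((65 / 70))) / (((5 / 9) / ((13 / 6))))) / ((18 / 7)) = 6762/5 = 1352.40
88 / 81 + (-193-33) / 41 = -14698/3321 = -4.43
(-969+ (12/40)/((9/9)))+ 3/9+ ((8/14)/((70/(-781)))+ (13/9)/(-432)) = -928503593/952560 = -974.75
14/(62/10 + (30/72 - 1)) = 840/337 = 2.49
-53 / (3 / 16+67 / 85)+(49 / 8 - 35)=-883177/10616 = -83.19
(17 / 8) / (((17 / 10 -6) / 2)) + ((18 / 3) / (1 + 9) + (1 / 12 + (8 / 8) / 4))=-71/1290 = -0.06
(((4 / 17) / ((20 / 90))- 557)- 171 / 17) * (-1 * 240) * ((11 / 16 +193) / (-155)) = -5262102/31 = -169745.23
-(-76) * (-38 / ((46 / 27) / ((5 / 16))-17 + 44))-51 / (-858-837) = -88.96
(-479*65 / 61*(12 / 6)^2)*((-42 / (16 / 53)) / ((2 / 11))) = 381185805/244 = 1562236.91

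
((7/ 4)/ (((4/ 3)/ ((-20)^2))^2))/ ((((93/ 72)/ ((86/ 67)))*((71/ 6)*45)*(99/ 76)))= 366016000/1622137 = 225.64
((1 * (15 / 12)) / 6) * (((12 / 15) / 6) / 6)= 1/216 = 0.00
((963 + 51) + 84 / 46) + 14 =23686/23 = 1029.83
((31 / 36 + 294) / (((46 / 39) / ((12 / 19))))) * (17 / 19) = 2345915/16606 = 141.27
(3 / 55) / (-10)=-3/550 = -0.01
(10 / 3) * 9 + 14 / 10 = 157/5 = 31.40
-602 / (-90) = 301/45 = 6.69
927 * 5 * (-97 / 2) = -449595/2 = -224797.50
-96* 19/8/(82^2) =-57/1681 = -0.03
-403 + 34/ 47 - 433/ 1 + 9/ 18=-78469/94 = -834.78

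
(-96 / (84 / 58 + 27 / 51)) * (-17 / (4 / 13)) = 67048/25 = 2681.92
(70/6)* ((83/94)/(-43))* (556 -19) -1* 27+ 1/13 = -8174635/52546 = -155.57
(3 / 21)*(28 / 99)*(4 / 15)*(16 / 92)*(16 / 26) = 512/444015 = 0.00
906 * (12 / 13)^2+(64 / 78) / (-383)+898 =1669.97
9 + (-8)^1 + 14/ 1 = 15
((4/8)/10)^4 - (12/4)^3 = -4319999/160000 = -27.00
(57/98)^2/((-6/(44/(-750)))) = 3971/1200500 = 0.00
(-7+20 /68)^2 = 12996/289 = 44.97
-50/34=-25/17 = -1.47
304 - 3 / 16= 4861/16 = 303.81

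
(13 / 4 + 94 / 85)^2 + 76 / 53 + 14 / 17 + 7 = 172966933/6126800 = 28.23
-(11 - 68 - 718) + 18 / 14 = 5434/7 = 776.29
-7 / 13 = -0.54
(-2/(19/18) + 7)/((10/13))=1261/190 = 6.64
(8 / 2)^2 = 16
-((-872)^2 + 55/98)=-74517687/98 = -760384.56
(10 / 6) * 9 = 15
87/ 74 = 1.18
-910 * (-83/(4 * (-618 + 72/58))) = -1095185/35772 = -30.62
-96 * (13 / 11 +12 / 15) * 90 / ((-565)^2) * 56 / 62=-5273856/108855725 = -0.05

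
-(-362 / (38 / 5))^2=-819025/361 = -2268.77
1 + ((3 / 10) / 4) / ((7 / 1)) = 283/280 = 1.01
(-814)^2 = 662596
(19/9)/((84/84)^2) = 19/9 = 2.11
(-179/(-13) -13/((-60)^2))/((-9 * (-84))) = 92033/5054400 = 0.02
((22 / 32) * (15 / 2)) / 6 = 55/64 = 0.86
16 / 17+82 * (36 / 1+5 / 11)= 559170/187 = 2990.21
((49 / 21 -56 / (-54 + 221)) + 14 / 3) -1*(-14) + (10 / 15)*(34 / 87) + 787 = 35215036/43587 = 807.93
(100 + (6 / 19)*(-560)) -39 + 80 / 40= -2163/19 = -113.84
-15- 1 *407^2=-165664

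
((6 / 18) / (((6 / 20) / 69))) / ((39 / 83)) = 19090/117 = 163.16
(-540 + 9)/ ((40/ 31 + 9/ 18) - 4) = 240.31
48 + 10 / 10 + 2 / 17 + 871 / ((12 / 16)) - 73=1137.45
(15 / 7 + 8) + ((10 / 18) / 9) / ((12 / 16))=17393/1701 = 10.23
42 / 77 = 6/11 = 0.55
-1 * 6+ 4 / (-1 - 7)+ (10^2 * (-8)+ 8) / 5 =-1649/10 = -164.90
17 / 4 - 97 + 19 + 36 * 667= 95753/4 = 23938.25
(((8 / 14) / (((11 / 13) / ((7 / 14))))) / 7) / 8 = 13/2156 = 0.01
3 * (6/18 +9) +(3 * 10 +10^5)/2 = 50043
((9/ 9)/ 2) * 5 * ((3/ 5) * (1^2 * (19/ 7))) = 57/14 = 4.07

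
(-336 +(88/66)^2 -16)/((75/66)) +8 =-67544/225 = -300.20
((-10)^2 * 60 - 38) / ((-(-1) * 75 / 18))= 35772/25 = 1430.88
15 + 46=61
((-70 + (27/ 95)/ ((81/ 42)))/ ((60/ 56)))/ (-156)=0.42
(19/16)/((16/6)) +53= 6841/128 = 53.45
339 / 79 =4.29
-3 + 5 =2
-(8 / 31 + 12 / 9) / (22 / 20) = -1480/1023 = -1.45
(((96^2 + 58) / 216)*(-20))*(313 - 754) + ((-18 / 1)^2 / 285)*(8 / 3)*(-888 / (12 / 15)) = 21393427/57 = 375323.28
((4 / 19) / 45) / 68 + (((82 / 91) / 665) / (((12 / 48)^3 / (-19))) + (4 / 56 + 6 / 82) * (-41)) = -140293453/18517590 = -7.58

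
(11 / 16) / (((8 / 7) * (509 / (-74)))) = -2849/32576 = -0.09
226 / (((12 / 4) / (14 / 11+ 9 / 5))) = 38194/165 = 231.48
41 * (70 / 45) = 63.78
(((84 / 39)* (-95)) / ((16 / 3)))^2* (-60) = -59700375/676 = -88314.16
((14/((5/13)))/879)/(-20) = -91/43950 = 0.00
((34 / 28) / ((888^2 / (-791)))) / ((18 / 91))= -174811/28387584 = -0.01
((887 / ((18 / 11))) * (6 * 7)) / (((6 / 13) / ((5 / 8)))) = 4439435/144 = 30829.41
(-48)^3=-110592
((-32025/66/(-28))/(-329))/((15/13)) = -3965/86856 = -0.05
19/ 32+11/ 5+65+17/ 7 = 78649/1120 = 70.22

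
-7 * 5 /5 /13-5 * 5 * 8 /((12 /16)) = -10421/39 = -267.21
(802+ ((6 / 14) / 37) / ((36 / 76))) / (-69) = -623173/53613 = -11.62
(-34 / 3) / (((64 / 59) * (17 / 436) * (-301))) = 6431/7224 = 0.89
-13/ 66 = -0.20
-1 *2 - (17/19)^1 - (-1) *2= -17/19 = -0.89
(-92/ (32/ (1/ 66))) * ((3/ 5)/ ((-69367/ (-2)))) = -23/30521480 = 0.00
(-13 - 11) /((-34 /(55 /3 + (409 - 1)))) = 5116/17 = 300.94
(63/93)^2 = 441/961 = 0.46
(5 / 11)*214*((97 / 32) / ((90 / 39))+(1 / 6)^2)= 413341/3168 = 130.47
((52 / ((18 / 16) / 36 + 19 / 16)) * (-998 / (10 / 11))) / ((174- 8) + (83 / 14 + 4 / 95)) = -272.37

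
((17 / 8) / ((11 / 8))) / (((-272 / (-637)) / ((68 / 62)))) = 10829/2728 = 3.97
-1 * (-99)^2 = -9801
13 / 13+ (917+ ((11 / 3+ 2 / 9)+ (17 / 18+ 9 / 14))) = 19393/21 = 923.48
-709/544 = -1.30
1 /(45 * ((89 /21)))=7/1335 = 0.01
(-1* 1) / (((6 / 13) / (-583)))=7579/6 = 1263.17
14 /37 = 0.38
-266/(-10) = 133/5 = 26.60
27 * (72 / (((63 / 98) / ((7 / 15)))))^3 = 3855122.43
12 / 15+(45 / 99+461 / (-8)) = -24803/440 = -56.37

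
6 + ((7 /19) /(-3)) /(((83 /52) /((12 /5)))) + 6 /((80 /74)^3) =533104943/50464000 = 10.56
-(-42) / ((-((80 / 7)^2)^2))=-50421/20480000 = 0.00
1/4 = 0.25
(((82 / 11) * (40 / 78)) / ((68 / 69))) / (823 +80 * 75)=9430/16586713 = 0.00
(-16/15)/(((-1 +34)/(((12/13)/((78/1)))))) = -32/83655 = 0.00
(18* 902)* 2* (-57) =-1850904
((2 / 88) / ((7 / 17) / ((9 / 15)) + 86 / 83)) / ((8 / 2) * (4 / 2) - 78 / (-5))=21165/37854872 = 0.00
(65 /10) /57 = 13/114 = 0.11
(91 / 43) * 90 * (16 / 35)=87.07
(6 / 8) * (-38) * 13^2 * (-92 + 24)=327522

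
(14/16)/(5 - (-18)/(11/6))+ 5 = 6597/1304 = 5.06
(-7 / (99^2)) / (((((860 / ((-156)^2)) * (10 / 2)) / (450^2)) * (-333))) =473200/192511 = 2.46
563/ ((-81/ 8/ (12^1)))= -18016/27 = -667.26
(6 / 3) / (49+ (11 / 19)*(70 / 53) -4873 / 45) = -0.03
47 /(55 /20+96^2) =188/36875 = 0.01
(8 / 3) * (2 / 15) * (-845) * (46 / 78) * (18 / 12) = -2392/9 = -265.78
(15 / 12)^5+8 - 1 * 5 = 6197/1024 = 6.05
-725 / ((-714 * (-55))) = -145/7854 = -0.02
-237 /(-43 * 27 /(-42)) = -1106/129 = -8.57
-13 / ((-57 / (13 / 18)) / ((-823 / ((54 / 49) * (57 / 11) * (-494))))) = 5766761/120005064 = 0.05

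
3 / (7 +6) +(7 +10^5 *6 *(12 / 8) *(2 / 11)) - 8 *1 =23399890/143 = 163635.59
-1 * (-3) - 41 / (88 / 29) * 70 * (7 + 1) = -83197/11 = -7563.36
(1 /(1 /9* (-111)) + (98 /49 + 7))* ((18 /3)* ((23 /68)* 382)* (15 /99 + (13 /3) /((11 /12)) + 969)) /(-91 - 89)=-70591117/1887 = -37409.18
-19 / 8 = -2.38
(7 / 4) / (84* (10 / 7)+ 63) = 7/732 = 0.01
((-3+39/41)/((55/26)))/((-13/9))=1512/2255 = 0.67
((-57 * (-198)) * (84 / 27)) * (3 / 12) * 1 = 8778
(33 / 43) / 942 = 11/13502 = 0.00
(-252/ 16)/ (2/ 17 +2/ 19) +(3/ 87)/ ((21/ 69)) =-458247/6496 = -70.54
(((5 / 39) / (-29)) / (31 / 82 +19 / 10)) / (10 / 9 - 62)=3075/96480332 = 0.00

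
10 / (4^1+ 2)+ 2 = 11/3 = 3.67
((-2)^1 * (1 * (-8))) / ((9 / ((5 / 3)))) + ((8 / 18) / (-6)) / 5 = 398/135 = 2.95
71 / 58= 1.22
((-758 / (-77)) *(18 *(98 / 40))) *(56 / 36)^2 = 519988/495 = 1050.48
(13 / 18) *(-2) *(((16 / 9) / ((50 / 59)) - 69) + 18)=143039/2025 = 70.64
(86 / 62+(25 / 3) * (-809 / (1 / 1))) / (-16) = 313423/744 = 421.27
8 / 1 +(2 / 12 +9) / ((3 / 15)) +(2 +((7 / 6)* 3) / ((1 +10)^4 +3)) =700823/12552 = 55.83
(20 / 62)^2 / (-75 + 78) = 100/2883 = 0.03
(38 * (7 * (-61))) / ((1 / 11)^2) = -1963346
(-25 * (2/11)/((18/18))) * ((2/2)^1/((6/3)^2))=-25/22 = -1.14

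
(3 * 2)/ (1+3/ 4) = 24/7 = 3.43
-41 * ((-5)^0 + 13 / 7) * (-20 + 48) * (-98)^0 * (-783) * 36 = 92456640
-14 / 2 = -7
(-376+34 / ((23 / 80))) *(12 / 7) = -71136/161 = -441.84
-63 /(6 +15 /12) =-252/29 = -8.69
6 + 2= 8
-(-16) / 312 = 0.05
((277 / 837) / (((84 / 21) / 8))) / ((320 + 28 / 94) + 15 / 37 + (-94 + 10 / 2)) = 481703/168627042 = 0.00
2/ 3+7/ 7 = 5/3 = 1.67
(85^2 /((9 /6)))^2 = 208802500/9 = 23200277.78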